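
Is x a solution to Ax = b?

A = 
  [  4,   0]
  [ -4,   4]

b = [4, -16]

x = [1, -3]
Yes

Ax = [4, -16] = b ✓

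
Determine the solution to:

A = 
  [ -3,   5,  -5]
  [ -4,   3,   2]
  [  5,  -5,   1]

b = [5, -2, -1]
x = [0, 0, -1]

Row reduce the augmented matrix [A|b]:
R2 → R2 - (4/3)·R1
R3 → R3 + (5/3)·R1
R3 → R3 + (10/11)·R2
REF = 
  [   -3,     5,    -5,     5]
  [    0, -11/3,  26/3, -26/3]
  [    0,     0,  6/11, -6/11]

Back-substitution:
x₃ = (-6/11) / (6/11) = -1
x₂ = (-26/3 - (26/3)(-1)) / (-11/3) = 0
x₁ = (5 - (5)(0) - (-5)(-1)) / (-3) = 0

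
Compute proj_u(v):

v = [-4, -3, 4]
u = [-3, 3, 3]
v·u = (-4)(-3) + (-3)(3) + (4)(3) = 15
u·u = (-3)² + (3)² + (3)² = 27
proj_u(v) = (v·u / u·u) × u = (15/27) × u = (5/9) × u

proj_u(v) = [-5/3, 5/3, 5/3]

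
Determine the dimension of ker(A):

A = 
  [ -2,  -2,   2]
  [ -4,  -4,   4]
nullity(A) = 2

Row reduce:
R2 → R2 - (2)·R1
REF = 
  [ -2,  -2,   2]
  [  0,   0,   0]
Pivot columns: 1 → 1 pivot.
rank(A) = 1, so nullity(A) = 3 - 1 = 2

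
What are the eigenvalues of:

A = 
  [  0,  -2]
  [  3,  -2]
tr(A) = -2, det(A) = 6
Characteristic polynomial: λ² - tr(A)λ + det(A) = λ² + 2λ + 6
λ² + 2λ + 6 = 0  ⇒  λ = (-2 ± √((2)² - 4·(6)))/2 = (-2 ± √(-20))/2
  = -1 + i√5,  -1 - i√5

λ = -1 + i√5, -1 - i√5  (≈ -1 + 2.236i, -1 - 2.236i)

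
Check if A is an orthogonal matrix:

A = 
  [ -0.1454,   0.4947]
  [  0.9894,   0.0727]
No

AᵀA = 
  [  1.0001,   0]
  [  0,   0.2500]
≠ I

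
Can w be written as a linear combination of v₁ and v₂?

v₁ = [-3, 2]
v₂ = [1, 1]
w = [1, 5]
Yes

Form the augmented matrix and row-reduce:
[v₁|v₂|w] = 
  [ -3,   1,   1]
  [  2,   1,   5]
R2 → R2 + (2/3)·R1
REF = 
  [  -3,    1,    1]
  [   0,  5/3, 17/3]

No row of the form [0 0 | nonzero], so the system is consistent. Back-substitution gives c₁ = 4/5, c₂ = 17/5: w = (4/5)·v₁ + (17/5)·v₂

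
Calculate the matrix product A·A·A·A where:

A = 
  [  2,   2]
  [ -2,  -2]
A^4 = 
  [  0,   0]
  [  0,   0]

A² = A·A:
A²[1,1] = (2)(2) + (2)(-2) = 0
A²[1,2] = (2)(2) + (2)(-2) = 0
A²[2,1] = (-2)(2) + (-2)(-2) = 0
A²[2,2] = (-2)(2) + (-2)(-2) = 0
A² = 
  [  0,   0]
  [  0,   0]

A^3 = A^2·A:
A^3[1,1] = (0)(2) + (0)(-2) = 0
A^3[1,2] = (0)(2) + (0)(-2) = 0
A^3[2,1] = (0)(2) + (0)(-2) = 0
A^3[2,2] = (0)(2) + (0)(-2) = 0
A^3 = 
  [  0,   0]
  [  0,   0]

A^4 = A^3·A:
A^4[1,1] = (0)(2) + (0)(-2) = 0
A^4[1,2] = (0)(2) + (0)(-2) = 0
A^4[2,1] = (0)(2) + (0)(-2) = 0
A^4[2,2] = (0)(2) + (0)(-2) = 0
A^4 = 
  [  0,   0]
  [  0,   0]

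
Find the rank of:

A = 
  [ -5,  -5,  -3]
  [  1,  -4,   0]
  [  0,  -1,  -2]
Row reduce:
R2 → R2 + (1/5)·R1
R3 → R3 - (1/5)·R2
REF = 
  [    -5,     -5,     -3]
  [     0,     -5,   -3/5]
  [     0,      0, -47/25]
Pivot columns: 1, 2, 3 → 3 pivots.

rank(A) = 3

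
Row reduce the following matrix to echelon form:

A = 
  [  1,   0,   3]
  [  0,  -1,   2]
Row operations:
No row operations needed (already in echelon form).

Resulting echelon form:
REF = 
  [  1,   0,   3]
  [  0,  -1,   2]

Rank = 2 (number of non-zero pivot rows).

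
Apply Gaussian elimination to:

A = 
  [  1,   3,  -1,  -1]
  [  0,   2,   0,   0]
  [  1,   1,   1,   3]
Row operations:
R3 → R3 - (1)·R1
R3 → R3 + (1)·R2

Resulting echelon form:
REF = 
  [  1,   3,  -1,  -1]
  [  0,   2,   0,   0]
  [  0,   0,   2,   4]

Rank = 3 (number of non-zero pivot rows).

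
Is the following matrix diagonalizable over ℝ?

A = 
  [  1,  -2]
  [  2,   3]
No

tr(A) = 4, det(A) = 7
Characteristic polynomial: λ² - tr(A)λ + det(A) = λ² - 4λ + 7
λ² - 4λ + 7 = 0  ⇒  λ = (4 ± √((-4)² - 4·(7)))/2 = (4 ± √(-12))/2
  = 2 + i√3,  2 - i√3
Eigenvalues: 2 + i√3, 2 - i√3  (≈ 2 + 1.732i, 2 - 1.732i)
Has complex eigenvalues (not diagonalizable over ℝ).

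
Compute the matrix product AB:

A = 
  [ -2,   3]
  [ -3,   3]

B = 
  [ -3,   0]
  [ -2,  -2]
AB = 
  [  0,  -6]
  [  3,  -6]

A is 2×2 and B is 2×2, so AB is 2×2. Each entry is (row of A)·(column of B):
AB[1,1] = (-2)(-3) + (3)(-2) = 0
AB[1,2] = (-2)(0) + (3)(-2) = -6
AB[2,1] = (-3)(-3) + (3)(-2) = 3
AB[2,2] = (-3)(0) + (3)(-2) = -6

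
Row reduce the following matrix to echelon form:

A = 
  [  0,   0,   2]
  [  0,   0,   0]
Row operations:
No row operations needed (already in echelon form).

Resulting echelon form:
REF = 
  [  0,   0,   2]
  [  0,   0,   0]

Rank = 1 (number of non-zero pivot rows).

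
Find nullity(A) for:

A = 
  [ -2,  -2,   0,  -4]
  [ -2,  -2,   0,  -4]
nullity(A) = 3

Row reduce:
R2 → R2 - (1)·R1
REF = 
  [ -2,  -2,   0,  -4]
  [  0,   0,   0,   0]
Pivot columns: 1 → 1 pivot.
rank(A) = 1, so nullity(A) = 4 - 1 = 3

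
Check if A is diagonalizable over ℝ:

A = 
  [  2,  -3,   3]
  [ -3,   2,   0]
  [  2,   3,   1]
Yes

Characteristic polynomial: det(λI - A) = λ³ - 5λ² - 7λ + 44
Testing integer divisors of the constant term: p(4) = 0, so (λ - 4) is a factor:
p(λ) = (λ - 4)(λ² - λ - 11)
λ² - λ - 11 = 0  ⇒  λ = (1 ± √((-1)² - 4·(-11)))/2 = (1 ± √(45))/2
  = (1 + 3√5)/2,  (1 - 3√5)/2
Eigenvalues: 4, (1 + 3√5)/2, (1 - 3√5)/2  (≈ 4, 3.854, -2.854)
The two irrational eigenvalues are distinct (simple), so each has alg. mult. = geom. mult. = 1.
λ=4: alg. mult. = 1, geom. mult. = 3 - rank(A - (4)I) = 3 - 2 = 1
Sum of geometric multiplicities equals n, so A has n independent eigenvectors.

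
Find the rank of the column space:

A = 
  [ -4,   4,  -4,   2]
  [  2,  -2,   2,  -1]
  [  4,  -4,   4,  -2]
dim(Col(A)) = 1

Row reduce:
R2 → R2 + (1/2)·R1
R3 → R3 + (1)·R1
REF = 
  [ -4,   4,  -4,   2]
  [  0,   0,   0,   0]
  [  0,   0,   0,   0]
Pivot columns: 1 → 1 pivot.
dim(Col(A)) = number of pivot columns = 1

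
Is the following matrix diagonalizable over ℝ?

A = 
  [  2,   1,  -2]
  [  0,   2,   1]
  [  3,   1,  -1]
No

Characteristic polynomial: det(λI - A) = λ³ - 3λ² + 5λ - 9
By the rational root theorem any rational root is an integer dividing 9; none of those is a root, so p(λ) has no rational roots and hence (being an irreducible cubic) no repeated roots.
Discriminant of the cubic: Δ = -1004
Δ < 0 ⇒ one real eigenvalue and a complex-conjugate pair: λ ≈ 2.456, 0.2719 + 1.895i, 0.2719 - 1.895i
Has complex eigenvalues (not diagonalizable over ℝ).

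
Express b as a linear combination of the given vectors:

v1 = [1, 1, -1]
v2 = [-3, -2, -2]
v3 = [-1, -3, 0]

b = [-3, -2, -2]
c1 = 0, c2 = 1, c3 = 0

b = 0·v1 + 1·v2 + 0·v3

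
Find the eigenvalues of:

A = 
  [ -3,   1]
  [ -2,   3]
λ = √7, -√7  (≈ 2.646, -2.646)

tr(A) = 0, det(A) = -7
Characteristic polynomial: λ² - tr(A)λ + det(A) = λ² - 7
λ² - 7 = 0  ⇒  λ = (0 ± √((0)² - 4·(-7)))/2 = (0 ± √(28))/2
  = √7,  -√7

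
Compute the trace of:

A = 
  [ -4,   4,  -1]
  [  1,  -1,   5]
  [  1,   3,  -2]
-7

tr(A) = -4 + -1 + -2 = -7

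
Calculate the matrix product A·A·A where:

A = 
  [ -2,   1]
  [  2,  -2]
A^3 = 
  [-20,  14]
  [ 28, -20]

A² = A·A:
A²[1,1] = (-2)(-2) + (1)(2) = 6
A²[1,2] = (-2)(1) + (1)(-2) = -4
A²[2,1] = (2)(-2) + (-2)(2) = -8
A²[2,2] = (2)(1) + (-2)(-2) = 6
A² = 
  [  6,  -4]
  [ -8,   6]

A^3 = A^2·A:
A^3[1,1] = (6)(-2) + (-4)(2) = -20
A^3[1,2] = (6)(1) + (-4)(-2) = 14
A^3[2,1] = (-8)(-2) + (6)(2) = 28
A^3[2,2] = (-8)(1) + (6)(-2) = -20
A^3 = 
  [-20,  14]
  [ 28, -20]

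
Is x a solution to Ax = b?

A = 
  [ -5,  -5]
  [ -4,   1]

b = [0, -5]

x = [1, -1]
Yes

Ax = [0, -5] = b ✓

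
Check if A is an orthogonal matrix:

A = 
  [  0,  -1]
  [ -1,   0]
Yes

AᵀA = 
  [  1,   0]
  [  0,   1]
= I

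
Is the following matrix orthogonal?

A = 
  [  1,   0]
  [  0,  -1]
Yes

AᵀA = 
  [  1,   0]
  [  0,   1]
= I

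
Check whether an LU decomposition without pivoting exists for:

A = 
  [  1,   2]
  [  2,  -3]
Yes.
A[1,1] = 1 ≠ 0, so Gaussian elimination proceeds without a row swap: multiplier ℓ₂₁ = (2)/(1) = 2, and U[2,2] = -3 - (2)(2) = -7.
L = 
  [  1,   0]
  [  2,   1]
U = 
  [  1,   2]
  [  0,  -7]
Check row 2 of LU: [(2)(1), (2)(2) + (-7)] = [2, -3] = row 2 of A ✓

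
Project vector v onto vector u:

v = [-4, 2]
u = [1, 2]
proj_u(v) = [0, 0]

v·u = (-4)(1) + (2)(2) = 0
u·u = (1)² + (2)² = 5
proj_u(v) = (v·u / u·u) × u = (0/5) × u = (0) × u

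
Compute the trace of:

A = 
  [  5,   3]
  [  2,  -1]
4

tr(A) = 5 + -1 = 4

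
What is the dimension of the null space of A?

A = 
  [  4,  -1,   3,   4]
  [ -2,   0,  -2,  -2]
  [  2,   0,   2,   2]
nullity(A) = 2

Row reduce:
R2 → R2 + (1/2)·R1
R3 → R3 - (1/2)·R1
R3 → R3 + (1)·R2
REF = 
  [   4,   -1,    3,    4]
  [   0, -1/2, -1/2,    0]
  [   0,    0,    0,    0]
Pivot columns: 1, 2 → 2 pivots.
rank(A) = 2, so nullity(A) = 4 - 2 = 2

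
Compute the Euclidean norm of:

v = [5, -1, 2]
5.477

||v||₂ = √((5)² + (-1)² + (2)²) = √30 = 5.477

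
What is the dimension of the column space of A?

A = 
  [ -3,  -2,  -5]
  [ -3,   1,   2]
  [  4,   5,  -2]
dim(Col(A)) = 3

Row reduce:
R2 → R2 - (1)·R1
R3 → R3 + (4/3)·R1
R3 → R3 - (7/9)·R2
REF = 
  [    -3,     -2,     -5]
  [     0,      3,      7]
  [     0,      0, -127/9]
Pivot columns: 1, 2, 3 → 3 pivots.
dim(Col(A)) = number of pivot columns = 3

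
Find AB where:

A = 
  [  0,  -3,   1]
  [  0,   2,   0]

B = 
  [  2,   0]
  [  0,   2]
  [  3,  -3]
A is 2×3 and B is 3×2, so AB is 2×2. Each entry is (row of A)·(column of B):
AB[1,1] = (0)(2) + (-3)(0) + (1)(3) = 3
AB[1,2] = (0)(0) + (-3)(2) + (1)(-3) = -9
AB[2,1] = (0)(2) + (2)(0) + (0)(3) = 0
AB[2,2] = (0)(0) + (2)(2) + (0)(-3) = 4

AB = 
  [  3,  -9]
  [  0,   4]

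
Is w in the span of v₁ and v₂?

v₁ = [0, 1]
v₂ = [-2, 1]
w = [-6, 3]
Yes

Form the augmented matrix and row-reduce:
[v₁|v₂|w] = 
  [  0,  -2,  -6]
  [  1,   1,   3]
Swap R1 ↔ R2
REF = 
  [  1,   1,   3]
  [  0,  -2,  -6]

No row of the form [0 0 | nonzero], so the system is consistent. Back-substitution gives c₁ = 0, c₂ = 3: w = (0)·v₁ + (3)·v₂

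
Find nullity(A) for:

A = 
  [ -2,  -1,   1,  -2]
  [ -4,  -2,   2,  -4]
nullity(A) = 3

Row reduce:
R2 → R2 - (2)·R1
REF = 
  [ -2,  -1,   1,  -2]
  [  0,   0,   0,   0]
Pivot columns: 1 → 1 pivot.
rank(A) = 1, so nullity(A) = 4 - 1 = 3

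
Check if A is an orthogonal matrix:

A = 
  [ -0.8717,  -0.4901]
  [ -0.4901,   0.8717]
Yes

AᵀA = 
  [  1.0001,   0]
  [  0,   1.0001]
≈ I (equal to I up to the 4-dp rounding of the entries)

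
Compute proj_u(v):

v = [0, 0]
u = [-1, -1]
v·u = (0)(-1) + (0)(-1) = 0
u·u = (-1)² + (-1)² = 2
proj_u(v) = (v·u / u·u) × u = (0/2) × u = (0) × u

proj_u(v) = [0, 0]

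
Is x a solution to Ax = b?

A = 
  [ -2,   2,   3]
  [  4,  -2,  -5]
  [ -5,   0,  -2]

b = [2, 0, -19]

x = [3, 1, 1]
No

Ax = [-1, 5, -17] ≠ b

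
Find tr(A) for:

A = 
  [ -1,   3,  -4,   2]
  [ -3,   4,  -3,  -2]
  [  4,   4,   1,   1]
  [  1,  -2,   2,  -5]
-1

tr(A) = -1 + 4 + 1 + -5 = -1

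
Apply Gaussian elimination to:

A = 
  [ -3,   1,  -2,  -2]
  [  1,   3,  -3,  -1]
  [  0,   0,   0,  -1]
Row operations:
R2 → R2 + (1/3)·R1

Resulting echelon form:
REF = 
  [   -3,     1,    -2,    -2]
  [    0,  10/3, -11/3,  -5/3]
  [    0,     0,     0,    -1]

Rank = 3 (number of non-zero pivot rows).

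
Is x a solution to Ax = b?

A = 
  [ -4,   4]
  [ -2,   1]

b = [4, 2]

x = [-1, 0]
Yes

Ax = [4, 2] = b ✓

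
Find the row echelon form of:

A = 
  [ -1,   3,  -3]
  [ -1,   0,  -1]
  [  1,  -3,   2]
Row operations:
R2 → R2 - (1)·R1
R3 → R3 + (1)·R1

Resulting echelon form:
REF = 
  [ -1,   3,  -3]
  [  0,  -3,   2]
  [  0,   0,  -1]

Rank = 3 (number of non-zero pivot rows).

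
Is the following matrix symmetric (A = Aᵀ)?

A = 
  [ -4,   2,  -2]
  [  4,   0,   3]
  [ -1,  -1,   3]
No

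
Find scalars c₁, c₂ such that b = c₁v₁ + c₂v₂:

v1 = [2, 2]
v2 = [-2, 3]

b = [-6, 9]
c1 = 0, c2 = 3

b = 0·v1 + 3·v2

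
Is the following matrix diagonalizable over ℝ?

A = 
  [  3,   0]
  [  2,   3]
No

tr(A) = 6, det(A) = 9
Characteristic polynomial: λ² - tr(A)λ + det(A) = λ² - 6λ + 9
λ² - 6λ + 9 = (λ - 3)²
Eigenvalues: 3, 3
λ=3: alg. mult. = 2, geom. mult. = 2 - rank(A - (3)I) = 2 - 1 = 1
Sum of geometric multiplicities = 1 < n = 2, so there aren't enough independent eigenvectors.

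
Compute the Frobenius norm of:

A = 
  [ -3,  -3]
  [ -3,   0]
||A||_F = 5.196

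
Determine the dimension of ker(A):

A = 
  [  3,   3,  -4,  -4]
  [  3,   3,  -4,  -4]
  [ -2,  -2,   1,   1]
nullity(A) = 2

Row reduce:
R2 → R2 - (1)·R1
R3 → R3 + (2/3)·R1
Swap R2 ↔ R3
REF = 
  [   3,    3,   -4,   -4]
  [   0,    0, -5/3, -5/3]
  [   0,    0,    0,    0]
Pivot columns: 1, 3 → 2 pivots.
rank(A) = 2, so nullity(A) = 4 - 2 = 2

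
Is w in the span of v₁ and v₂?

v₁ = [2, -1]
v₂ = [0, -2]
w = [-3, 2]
Yes

Form the augmented matrix and row-reduce:
[v₁|v₂|w] = 
  [  2,   0,  -3]
  [ -1,  -2,   2]
R2 → R2 + (1/2)·R1
REF = 
  [  2,   0,  -3]
  [  0,  -2, 1/2]

No row of the form [0 0 | nonzero], so the system is consistent. Back-substitution gives c₁ = -3/2, c₂ = -1/4: w = (-3/2)·v₁ + (-1/4)·v₂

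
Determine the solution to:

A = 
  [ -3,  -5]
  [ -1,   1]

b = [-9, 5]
Row reduce the augmented matrix [A|b]:
R2 → R2 - (1/3)·R1
REF = 
  [ -3,  -5,  -9]
  [  0, 8/3,   8]

Back-substitution:
x₂ = 8 / (8/3) = 3
x₁ = (-9 - (-5)(3)) / (-3) = -2

x = [-2, 3]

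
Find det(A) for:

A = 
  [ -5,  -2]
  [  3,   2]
For a 2×2 matrix, det = ad - bc = (-5)(2) - (-2)(3) = -4

det(A) = -4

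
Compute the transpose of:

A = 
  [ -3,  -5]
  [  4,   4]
Aᵀ = 
  [ -3,   4]
  [ -5,   4]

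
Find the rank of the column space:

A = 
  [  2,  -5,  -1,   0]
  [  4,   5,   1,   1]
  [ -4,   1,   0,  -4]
dim(Col(A)) = 3

Row reduce:
R2 → R2 - (2)·R1
R3 → R3 + (2)·R1
R3 → R3 + (3/5)·R2
REF = 
  [    2,    -5,    -1,     0]
  [    0,    15,     3,     1]
  [    0,     0,  -1/5, -17/5]
Pivot columns: 1, 2, 3 → 3 pivots.
dim(Col(A)) = number of pivot columns = 3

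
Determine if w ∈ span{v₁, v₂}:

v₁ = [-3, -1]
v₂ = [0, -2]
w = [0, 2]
Yes

Form the augmented matrix and row-reduce:
[v₁|v₂|w] = 
  [ -3,   0,   0]
  [ -1,  -2,   2]
R2 → R2 - (1/3)·R1
REF = 
  [ -3,   0,   0]
  [  0,  -2,   2]

No row of the form [0 0 | nonzero], so the system is consistent. Back-substitution gives c₁ = 0, c₂ = -1: w = (0)·v₁ + (-1)·v₂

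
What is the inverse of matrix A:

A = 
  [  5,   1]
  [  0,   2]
det(A) = (5)(2) - (1)(0) = 10
For a 2×2 matrix, A⁻¹ = (1/det(A)) · [[d, -b], [-c, a]]
    = (1/10) · [[2, -1], [0, 5]]

A⁻¹ = 
  [  1/5, -1/10]
  [    0,   1/2]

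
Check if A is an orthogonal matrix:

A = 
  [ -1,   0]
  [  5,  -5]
No

AᵀA = 
  [ 26, -25]
  [-25,  25]
≠ I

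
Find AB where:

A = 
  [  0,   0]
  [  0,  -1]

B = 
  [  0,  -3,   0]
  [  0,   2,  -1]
A is 2×2 and B is 2×3, so AB is 2×3. Each entry is (row of A)·(column of B):
AB[1,1] = (0)(0) + (0)(0) = 0
AB[1,2] = (0)(-3) + (0)(2) = 0
AB[1,3] = (0)(0) + (0)(-1) = 0
AB[2,1] = (0)(0) + (-1)(0) = 0
AB[2,2] = (0)(-3) + (-1)(2) = -2
AB[2,3] = (0)(0) + (-1)(-1) = 1

AB = 
  [  0,   0,   0]
  [  0,  -2,   1]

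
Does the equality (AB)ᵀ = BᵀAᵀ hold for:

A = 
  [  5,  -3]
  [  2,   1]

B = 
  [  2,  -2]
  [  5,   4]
Yes

(AB)ᵀ = 
  [ -5,   9]
  [-22,   0]

BᵀAᵀ = 
  [ -5,   9]
  [-22,   0]

Both sides are equal — this is the standard identity (AB)ᵀ = BᵀAᵀ, which holds for all A, B.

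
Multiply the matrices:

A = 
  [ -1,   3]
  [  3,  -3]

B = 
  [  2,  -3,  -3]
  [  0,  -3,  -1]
A is 2×2 and B is 2×3, so AB is 2×3. Each entry is (row of A)·(column of B):
AB[1,1] = (-1)(2) + (3)(0) = -2
AB[1,2] = (-1)(-3) + (3)(-3) = -6
AB[1,3] = (-1)(-3) + (3)(-1) = 0
AB[2,1] = (3)(2) + (-3)(0) = 6
AB[2,2] = (3)(-3) + (-3)(-3) = 0
AB[2,3] = (3)(-3) + (-3)(-1) = -6

AB = 
  [ -2,  -6,   0]
  [  6,   0,  -6]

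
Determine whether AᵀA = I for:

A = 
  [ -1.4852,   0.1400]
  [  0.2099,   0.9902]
No

AᵀA = 
  [  2.2499,  -0.0001]
  [ -0.0001,   1.0001]
≠ I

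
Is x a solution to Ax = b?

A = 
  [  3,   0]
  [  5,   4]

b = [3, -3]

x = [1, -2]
Yes

Ax = [3, -3] = b ✓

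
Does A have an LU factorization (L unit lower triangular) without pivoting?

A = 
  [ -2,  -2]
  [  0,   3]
Yes.
A[1,1] = -2 ≠ 0, so Gaussian elimination proceeds without a row swap: multiplier ℓ₂₁ = (0)/(-2) = 0, and U[2,2] = 3 - (0)(-2) = 3.
L = 
  [  1,   0]
  [  0,   1]
U = 
  [ -2,  -2]
  [  0,   3]
Check row 2 of LU: [(0)(-2), (0)(-2) + 3] = [0, 3] = row 2 of A ✓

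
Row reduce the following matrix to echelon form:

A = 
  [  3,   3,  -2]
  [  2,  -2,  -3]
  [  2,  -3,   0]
Row operations:
R2 → R2 - (2/3)·R1
R3 → R3 - (2/3)·R1
R3 → R3 - (5/4)·R2

Resulting echelon form:
REF = 
  [    3,     3,    -2]
  [    0,    -4,  -5/3]
  [    0,     0, 41/12]

Rank = 3 (number of non-zero pivot rows).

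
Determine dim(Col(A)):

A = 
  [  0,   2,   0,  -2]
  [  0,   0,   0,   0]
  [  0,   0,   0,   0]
Row reduce:
(no row operations needed)
REF = 
  [  0,   2,   0,  -2]
  [  0,   0,   0,   0]
  [  0,   0,   0,   0]
Pivot columns: 2 → 1 pivot.
dim(Col(A)) = number of pivot columns = 1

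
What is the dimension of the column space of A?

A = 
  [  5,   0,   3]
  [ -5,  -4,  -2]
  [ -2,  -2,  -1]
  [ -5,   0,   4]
dim(Col(A)) = 3

Row reduce:
R2 → R2 + (1)·R1
R3 → R3 + (2/5)·R1
R4 → R4 + (1)·R1
R3 → R3 - (1/2)·R2
R4 → R4 + (70/3)·R3
REF = 
  [    5,     0,     3]
  [    0,    -4,     1]
  [    0,     0, -3/10]
  [    0,     0,     0]
Pivot columns: 1, 2, 3 → 3 pivots.
dim(Col(A)) = number of pivot columns = 3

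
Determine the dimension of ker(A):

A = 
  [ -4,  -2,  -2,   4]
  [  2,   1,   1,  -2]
nullity(A) = 3

Row reduce:
R2 → R2 + (1/2)·R1
REF = 
  [ -4,  -2,  -2,   4]
  [  0,   0,   0,   0]
Pivot columns: 1 → 1 pivot.
rank(A) = 1, so nullity(A) = 4 - 1 = 3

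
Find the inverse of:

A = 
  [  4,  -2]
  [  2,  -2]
det(A) = (4)(-2) - (-2)(2) = -4
For a 2×2 matrix, A⁻¹ = (1/det(A)) · [[d, -b], [-c, a]]
    = (-1/4) · [[-2, 2], [-2, 4]]

A⁻¹ = 
  [ 1/2, -1/2]
  [ 1/2,   -1]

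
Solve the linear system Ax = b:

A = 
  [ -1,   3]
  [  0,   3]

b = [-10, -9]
x = [1, -3]

Row reduce the augmented matrix [A|b]:
(already in echelon form)
REF = 
  [ -1,   3, -10]
  [  0,   3,  -9]

Back-substitution:
x₂ = (-9) / 3 = -3
x₁ = (-10 - (3)(-3)) / (-1) = 1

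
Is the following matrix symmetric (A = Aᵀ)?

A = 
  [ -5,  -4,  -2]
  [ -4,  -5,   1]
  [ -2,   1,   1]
Yes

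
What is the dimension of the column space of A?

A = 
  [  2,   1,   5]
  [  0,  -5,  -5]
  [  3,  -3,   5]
dim(Col(A)) = 3

Row reduce:
R3 → R3 - (3/2)·R1
R3 → R3 - (9/10)·R2
REF = 
  [  2,   1,   5]
  [  0,  -5,  -5]
  [  0,   0,   2]
Pivot columns: 1, 2, 3 → 3 pivots.
dim(Col(A)) = number of pivot columns = 3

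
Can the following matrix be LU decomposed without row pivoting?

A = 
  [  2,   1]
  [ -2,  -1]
Yes.
A[1,1] = 2 ≠ 0, so Gaussian elimination proceeds without a row swap: multiplier ℓ₂₁ = (-2)/(2) = -1, and U[2,2] = -1 - (-1)(1) = 0.
L = 
  [  1,   0]
  [ -1,   1]
U = 
  [  2,   1]
  [  0,   0]
Check row 2 of LU: [(-1)(2), (-1)(1) + 0] = [-2, -1] = row 2 of A ✓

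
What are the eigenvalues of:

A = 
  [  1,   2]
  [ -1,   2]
λ = (3 + i√7)/2, (3 - i√7)/2  (≈ 1.5 + 1.323i, 1.5 - 1.323i)

tr(A) = 3, det(A) = 4
Characteristic polynomial: λ² - tr(A)λ + det(A) = λ² - 3λ + 4
λ² - 3λ + 4 = 0  ⇒  λ = (3 ± √((-3)² - 4·(4)))/2 = (3 ± √(-7))/2
  = (3 + i√7)/2,  (3 - i√7)/2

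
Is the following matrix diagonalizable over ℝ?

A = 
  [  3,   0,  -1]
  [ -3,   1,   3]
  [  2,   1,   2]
No

Characteristic polynomial: det(λI - A) = λ³ - 6λ² + 10λ - 2
By the rational root theorem any rational root is an integer dividing 2; none of those is a root, so p(λ) has no rational roots and hence (being an irreducible cubic) no repeated roots.
Discriminant of the cubic: Δ = -76
Δ < 0 ⇒ one real eigenvalue and a complex-conjugate pair: λ ≈ 2.885 + 0.5897i, 2.885 - 0.5897i, 0.2307
Has complex eigenvalues (not diagonalizable over ℝ).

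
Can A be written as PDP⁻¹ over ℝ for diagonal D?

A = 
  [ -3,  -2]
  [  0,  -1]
Yes

tr(A) = -4, det(A) = 3
Characteristic polynomial: λ² - tr(A)λ + det(A) = λ² + 4λ + 3
λ² + 4λ + 3 = (λ + 3)(λ + 1)
Eigenvalues: -1, -3
λ=-3: alg. mult. = 1, geom. mult. = 2 - rank(A - (-3)I) = 2 - 1 = 1
λ=-1: alg. mult. = 1, geom. mult. = 2 - rank(A - (-1)I) = 2 - 1 = 1
Sum of geometric multiplicities equals n, so A has n independent eigenvectors.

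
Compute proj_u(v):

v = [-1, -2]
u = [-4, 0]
v·u = (-1)(-4) + (-2)(0) = 4
u·u = (-4)² + (0)² = 16
proj_u(v) = (v·u / u·u) × u = (4/16) × u = (1/4) × u

proj_u(v) = [-1, 0]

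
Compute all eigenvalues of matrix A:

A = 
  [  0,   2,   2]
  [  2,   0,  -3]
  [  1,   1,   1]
λ = -2, (3 + i√3)/2, (3 - i√3)/2  (≈ -2, 1.5 + 0.866i, 1.5 - 0.866i)

Characteristic polynomial: det(λI - A) = λ³ - λ² - 3λ + 6
Testing integer divisors of the constant term: p(-2) = 0, so (λ + 2) is a factor:
p(λ) = (λ + 2)(λ² - 3λ + 3)
λ² - 3λ + 3 = 0  ⇒  λ = (3 ± √((-3)² - 4·(3)))/2 = (3 ± √(-3))/2
  = (3 + i√3)/2,  (3 - i√3)/2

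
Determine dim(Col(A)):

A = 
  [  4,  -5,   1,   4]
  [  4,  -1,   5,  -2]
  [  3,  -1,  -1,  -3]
Row reduce:
R2 → R2 - (1)·R1
R3 → R3 - (3/4)·R1
R3 → R3 - (11/16)·R2
REF = 
  [    4,    -5,     1,     4]
  [    0,     4,     4,    -6]
  [    0,     0,  -9/2, -15/8]
Pivot columns: 1, 2, 3 → 3 pivots.
dim(Col(A)) = number of pivot columns = 3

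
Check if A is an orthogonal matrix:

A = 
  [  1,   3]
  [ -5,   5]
No

AᵀA = 
  [ 26, -22]
  [-22,  34]
≠ I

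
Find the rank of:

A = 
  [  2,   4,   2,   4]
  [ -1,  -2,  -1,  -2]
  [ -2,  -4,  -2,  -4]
Row reduce:
R2 → R2 + (1/2)·R1
R3 → R3 + (1)·R1
REF = 
  [  2,   4,   2,   4]
  [  0,   0,   0,   0]
  [  0,   0,   0,   0]
Pivot columns: 1 → 1 pivot.

rank(A) = 1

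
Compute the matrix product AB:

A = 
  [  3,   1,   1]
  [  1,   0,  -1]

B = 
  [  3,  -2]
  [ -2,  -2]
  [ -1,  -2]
A is 2×3 and B is 3×2, so AB is 2×2. Each entry is (row of A)·(column of B):
AB[1,1] = (3)(3) + (1)(-2) + (1)(-1) = 6
AB[1,2] = (3)(-2) + (1)(-2) + (1)(-2) = -10
AB[2,1] = (1)(3) + (0)(-2) + (-1)(-1) = 4
AB[2,2] = (1)(-2) + (0)(-2) + (-1)(-2) = 0

AB = 
  [  6, -10]
  [  4,   0]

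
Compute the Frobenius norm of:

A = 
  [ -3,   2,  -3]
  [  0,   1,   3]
||A||_F = 5.657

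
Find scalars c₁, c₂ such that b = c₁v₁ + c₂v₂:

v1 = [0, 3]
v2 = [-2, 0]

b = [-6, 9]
c1 = 3, c2 = 3

b = 3·v1 + 3·v2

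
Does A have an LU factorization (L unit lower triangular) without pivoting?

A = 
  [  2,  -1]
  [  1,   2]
Yes.
A[1,1] = 2 ≠ 0, so Gaussian elimination proceeds without a row swap: multiplier ℓ₂₁ = (1)/(2) = 1/2, and U[2,2] = 2 - (1/2)(-1) = 5/2.
L = 
  [  1,   0]
  [1/2,   1]
U = 
  [  2,  -1]
  [  0, 5/2]
Check row 2 of LU: [(1/2)(2), (1/2)(-1) + (5/2)] = [1, 2] = row 2 of A ✓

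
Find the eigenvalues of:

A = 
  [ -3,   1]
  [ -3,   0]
λ = (-3 + i√3)/2, (-3 - i√3)/2  (≈ -1.5 + 0.866i, -1.5 - 0.866i)

tr(A) = -3, det(A) = 3
Characteristic polynomial: λ² - tr(A)λ + det(A) = λ² + 3λ + 3
λ² + 3λ + 3 = 0  ⇒  λ = (-3 ± √((3)² - 4·(3)))/2 = (-3 ± √(-3))/2
  = (-3 + i√3)/2,  (-3 - i√3)/2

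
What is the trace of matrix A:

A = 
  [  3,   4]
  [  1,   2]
5

tr(A) = 3 + 2 = 5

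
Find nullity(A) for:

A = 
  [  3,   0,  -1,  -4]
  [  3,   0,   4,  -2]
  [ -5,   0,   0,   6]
nullity(A) = 2

Row reduce:
R2 → R2 - (1)·R1
R3 → R3 + (5/3)·R1
R3 → R3 + (1/3)·R2
REF = 
  [  3,   0,  -1,  -4]
  [  0,   0,   5,   2]
  [  0,   0,   0,   0]
Pivot columns: 1, 3 → 2 pivots.
rank(A) = 2, so nullity(A) = 4 - 2 = 2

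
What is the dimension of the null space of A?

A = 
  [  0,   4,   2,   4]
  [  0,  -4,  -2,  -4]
nullity(A) = 3

Row reduce:
R2 → R2 + (1)·R1
REF = 
  [  0,   4,   2,   4]
  [  0,   0,   0,   0]
Pivot columns: 2 → 1 pivot.
rank(A) = 1, so nullity(A) = 4 - 1 = 3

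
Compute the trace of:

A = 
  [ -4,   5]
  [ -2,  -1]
-5

tr(A) = -4 + -1 = -5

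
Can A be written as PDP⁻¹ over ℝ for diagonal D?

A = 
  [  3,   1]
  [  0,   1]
Yes

tr(A) = 4, det(A) = 3
Characteristic polynomial: λ² - tr(A)λ + det(A) = λ² - 4λ + 3
λ² - 4λ + 3 = (λ - 1)(λ - 3)
Eigenvalues: 3, 1
λ=1: alg. mult. = 1, geom. mult. = 2 - rank(A - (1)I) = 2 - 1 = 1
λ=3: alg. mult. = 1, geom. mult. = 2 - rank(A - (3)I) = 2 - 1 = 1
Sum of geometric multiplicities equals n, so A has n independent eigenvectors.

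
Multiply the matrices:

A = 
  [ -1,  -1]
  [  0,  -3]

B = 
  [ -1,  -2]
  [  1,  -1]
A is 2×2 and B is 2×2, so AB is 2×2. Each entry is (row of A)·(column of B):
AB[1,1] = (-1)(-1) + (-1)(1) = 0
AB[1,2] = (-1)(-2) + (-1)(-1) = 3
AB[2,1] = (0)(-1) + (-3)(1) = -3
AB[2,2] = (0)(-2) + (-3)(-1) = 3

AB = 
  [  0,   3]
  [ -3,   3]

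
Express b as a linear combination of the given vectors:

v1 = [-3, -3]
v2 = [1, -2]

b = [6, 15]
c1 = -3, c2 = -3

b = -3·v1 + -3·v2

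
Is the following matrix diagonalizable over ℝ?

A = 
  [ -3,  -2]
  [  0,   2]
Yes

tr(A) = -1, det(A) = -6
Characteristic polynomial: λ² - tr(A)λ + det(A) = λ² + λ - 6
λ² + λ - 6 = (λ + 3)(λ - 2)
Eigenvalues: 2, -3
λ=-3: alg. mult. = 1, geom. mult. = 2 - rank(A - (-3)I) = 2 - 1 = 1
λ=2: alg. mult. = 1, geom. mult. = 2 - rank(A - (2)I) = 2 - 1 = 1
Sum of geometric multiplicities equals n, so A has n independent eigenvectors.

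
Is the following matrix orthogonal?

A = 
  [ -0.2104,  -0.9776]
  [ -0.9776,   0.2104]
Yes

AᵀA = 
  [  1,   0]
  [  0,   1]
≈ I (equal to I up to the 4-dp rounding of the entries)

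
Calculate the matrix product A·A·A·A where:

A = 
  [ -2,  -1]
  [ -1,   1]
A² = A·A:
A²[1,1] = (-2)(-2) + (-1)(-1) = 5
A²[1,2] = (-2)(-1) + (-1)(1) = 1
A²[2,1] = (-1)(-2) + (1)(-1) = 1
A²[2,2] = (-1)(-1) + (1)(1) = 2
A² = 
  [  5,   1]
  [  1,   2]

A^3 = A^2·A:
A^3[1,1] = (5)(-2) + (1)(-1) = -11
A^3[1,2] = (5)(-1) + (1)(1) = -4
A^3[2,1] = (1)(-2) + (2)(-1) = -4
A^3[2,2] = (1)(-1) + (2)(1) = 1
A^3 = 
  [-11,  -4]
  [ -4,   1]

A^4 = A^3·A:
A^4[1,1] = (-11)(-2) + (-4)(-1) = 26
A^4[1,2] = (-11)(-1) + (-4)(1) = 7
A^4[2,1] = (-4)(-2) + (1)(-1) = 7
A^4[2,2] = (-4)(-1) + (1)(1) = 5
A^4 = 
  [ 26,   7]
  [  7,   5]

Therefore
A^4 = 
  [ 26,   7]
  [  7,   5]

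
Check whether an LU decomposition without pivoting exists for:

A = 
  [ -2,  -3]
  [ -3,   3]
Yes.
A[1,1] = -2 ≠ 0, so Gaussian elimination proceeds without a row swap: multiplier ℓ₂₁ = (-3)/(-2) = 3/2, and U[2,2] = 3 - (3/2)(-3) = 15/2.
L = 
  [  1,   0]
  [3/2,   1]
U = 
  [  -2,   -3]
  [   0, 15/2]
Check row 2 of LU: [(3/2)(-2), (3/2)(-3) + (15/2)] = [-3, 3] = row 2 of A ✓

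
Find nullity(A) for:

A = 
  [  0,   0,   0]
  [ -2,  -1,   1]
nullity(A) = 2

Row reduce:
Swap R1 ↔ R2
REF = 
  [ -2,  -1,   1]
  [  0,   0,   0]
Pivot columns: 1 → 1 pivot.
rank(A) = 1, so nullity(A) = 3 - 1 = 2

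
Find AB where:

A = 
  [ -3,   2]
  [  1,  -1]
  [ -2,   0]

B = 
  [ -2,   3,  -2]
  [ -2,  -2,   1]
A is 3×2 and B is 2×3, so AB is 3×3. Each entry is (row of A)·(column of B):
AB[1,1] = (-3)(-2) + (2)(-2) = 2
AB[1,2] = (-3)(3) + (2)(-2) = -13
AB[1,3] = (-3)(-2) + (2)(1) = 8
AB[2,1] = (1)(-2) + (-1)(-2) = 0
AB[2,2] = (1)(3) + (-1)(-2) = 5
AB[2,3] = (1)(-2) + (-1)(1) = -3
AB[3,1] = (-2)(-2) + (0)(-2) = 4
AB[3,2] = (-2)(3) + (0)(-2) = -6
AB[3,3] = (-2)(-2) + (0)(1) = 4

AB = 
  [  2, -13,   8]
  [  0,   5,  -3]
  [  4,  -6,   4]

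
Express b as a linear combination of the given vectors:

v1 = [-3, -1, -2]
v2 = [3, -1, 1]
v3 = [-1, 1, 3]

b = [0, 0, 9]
c1 = 1, c2 = 2, c3 = 3

b = 1·v1 + 2·v2 + 3·v3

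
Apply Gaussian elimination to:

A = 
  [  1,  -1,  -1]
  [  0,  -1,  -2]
Row operations:
No row operations needed (already in echelon form).

Resulting echelon form:
REF = 
  [  1,  -1,  -1]
  [  0,  -1,  -2]

Rank = 2 (number of non-zero pivot rows).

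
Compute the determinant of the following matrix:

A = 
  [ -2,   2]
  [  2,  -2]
For a 2×2 matrix, det = ad - bc = (-2)(-2) - (2)(2) = 0

det(A) = 0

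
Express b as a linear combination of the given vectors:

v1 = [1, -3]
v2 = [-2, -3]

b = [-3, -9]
c1 = 1, c2 = 2

b = 1·v1 + 2·v2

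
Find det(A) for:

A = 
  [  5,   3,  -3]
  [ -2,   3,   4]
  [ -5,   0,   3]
-42

Cofactor expansion along row 1:
det(A) = (5)·((3)(3) - (4)(0)) - (3)·((-2)(3) - (4)(-5)) + (-3)·((-2)(0) - (3)(-5))
  = (5)(9) - (3)(14) + (-3)(15)
  = -42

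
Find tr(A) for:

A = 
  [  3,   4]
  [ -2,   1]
4

tr(A) = 3 + 1 = 4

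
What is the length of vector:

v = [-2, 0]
2

||v||₂ = √((-2)² + (0)²) = √4 = 2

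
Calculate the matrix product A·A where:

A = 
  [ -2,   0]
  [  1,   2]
A² = A·A:
A²[1,1] = (-2)(-2) + (0)(1) = 4
A²[1,2] = (-2)(0) + (0)(2) = 0
A²[2,1] = (1)(-2) + (2)(1) = 0
A²[2,2] = (1)(0) + (2)(2) = 4
A² = 
  [  4,   0]
  [  0,   4]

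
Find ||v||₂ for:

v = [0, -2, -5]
5.385

||v||₂ = √((0)² + (-2)² + (-5)²) = √29 = 5.385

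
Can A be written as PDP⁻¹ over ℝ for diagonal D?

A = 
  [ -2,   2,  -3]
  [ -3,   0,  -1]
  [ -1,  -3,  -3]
No

Characteristic polynomial: det(λI - A) = λ³ + 5λ² + 6λ + 37
By the rational root theorem any rational root is an integer dividing 37; none of those is a root, so p(λ) has no rational roots and hence (being an irreducible cubic) no repeated roots.
Discriminant of the cubic: Δ = -35447
Δ < 0 ⇒ one real eigenvalue and a complex-conjugate pair: λ ≈ -5.211, 0.1056 + 2.663i, 0.1056 - 2.663i
Has complex eigenvalues (not diagonalizable over ℝ).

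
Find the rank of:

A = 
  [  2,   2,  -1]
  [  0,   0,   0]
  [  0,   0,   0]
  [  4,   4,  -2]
Row reduce:
R4 → R4 - (2)·R1
REF = 
  [  2,   2,  -1]
  [  0,   0,   0]
  [  0,   0,   0]
  [  0,   0,   0]
Pivot columns: 1 → 1 pivot.

rank(A) = 1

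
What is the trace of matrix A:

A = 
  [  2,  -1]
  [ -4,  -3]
-1

tr(A) = 2 + -3 = -1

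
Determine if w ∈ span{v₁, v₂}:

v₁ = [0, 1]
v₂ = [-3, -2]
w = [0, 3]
Yes

Form the augmented matrix and row-reduce:
[v₁|v₂|w] = 
  [  0,  -3,   0]
  [  1,  -2,   3]
Swap R1 ↔ R2
REF = 
  [  1,  -2,   3]
  [  0,  -3,   0]

No row of the form [0 0 | nonzero], so the system is consistent. Back-substitution gives c₁ = 3, c₂ = 0: w = (3)·v₁ + (0)·v₂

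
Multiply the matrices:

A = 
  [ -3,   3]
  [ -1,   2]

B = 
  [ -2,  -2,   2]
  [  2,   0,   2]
A is 2×2 and B is 2×3, so AB is 2×3. Each entry is (row of A)·(column of B):
AB[1,1] = (-3)(-2) + (3)(2) = 12
AB[1,2] = (-3)(-2) + (3)(0) = 6
AB[1,3] = (-3)(2) + (3)(2) = 0
AB[2,1] = (-1)(-2) + (2)(2) = 6
AB[2,2] = (-1)(-2) + (2)(0) = 2
AB[2,3] = (-1)(2) + (2)(2) = 2

AB = 
  [ 12,   6,   0]
  [  6,   2,   2]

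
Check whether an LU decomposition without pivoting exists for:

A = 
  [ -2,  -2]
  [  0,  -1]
Yes.
A[1,1] = -2 ≠ 0, so Gaussian elimination proceeds without a row swap: multiplier ℓ₂₁ = (0)/(-2) = 0, and U[2,2] = -1 - (0)(-2) = -1.
L = 
  [  1,   0]
  [  0,   1]
U = 
  [ -2,  -2]
  [  0,  -1]
Check row 2 of LU: [(0)(-2), (0)(-2) + (-1)] = [0, -1] = row 2 of A ✓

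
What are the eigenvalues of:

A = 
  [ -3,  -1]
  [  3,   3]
tr(A) = 0, det(A) = -6
Characteristic polynomial: λ² - tr(A)λ + det(A) = λ² - 6
λ² - 6 = 0  ⇒  λ = (0 ± √((0)² - 4·(-6)))/2 = (0 ± √(24))/2
  = √6,  -√6

λ = √6, -√6  (≈ 2.449, -2.449)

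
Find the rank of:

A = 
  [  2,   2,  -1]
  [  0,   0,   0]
rank(A) = 1

Row reduce:
(no row operations needed)
REF = 
  [  2,   2,  -1]
  [  0,   0,   0]
Pivot columns: 1 → 1 pivot.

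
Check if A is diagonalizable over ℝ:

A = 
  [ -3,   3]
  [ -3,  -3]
No

tr(A) = -6, det(A) = 18
Characteristic polynomial: λ² - tr(A)λ + det(A) = λ² + 6λ + 18
λ² + 6λ + 18 = 0  ⇒  λ = (-6 ± √((6)² - 4·(18)))/2 = (-6 ± √(-36))/2
  = -3 + 3i,  -3 - 3i
Eigenvalues: -3 + 3i, -3 - 3i  (≈ -3 + 3i, -3 - 3i)
Has complex eigenvalues (not diagonalizable over ℝ).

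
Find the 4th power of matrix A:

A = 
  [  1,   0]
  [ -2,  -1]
A² = A·A:
A²[1,1] = (1)(1) + (0)(-2) = 1
A²[1,2] = (1)(0) + (0)(-1) = 0
A²[2,1] = (-2)(1) + (-1)(-2) = 0
A²[2,2] = (-2)(0) + (-1)(-1) = 1
A² = 
  [  1,   0]
  [  0,   1]

A^3 = A^2·A:
A^3[1,1] = (1)(1) + (0)(-2) = 1
A^3[1,2] = (1)(0) + (0)(-1) = 0
A^3[2,1] = (0)(1) + (1)(-2) = -2
A^3[2,2] = (0)(0) + (1)(-1) = -1
A^3 = 
  [  1,   0]
  [ -2,  -1]

A^4 = A^3·A:
A^4[1,1] = (1)(1) + (0)(-2) = 1
A^4[1,2] = (1)(0) + (0)(-1) = 0
A^4[2,1] = (-2)(1) + (-1)(-2) = 0
A^4[2,2] = (-2)(0) + (-1)(-1) = 1
A^4 = 
  [  1,   0]
  [  0,   1]

Therefore
A^4 = 
  [  1,   0]
  [  0,   1]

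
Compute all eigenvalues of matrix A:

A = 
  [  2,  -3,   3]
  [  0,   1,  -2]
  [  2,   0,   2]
Characteristic polynomial: det(λI - A) = λ³ - 5λ² + 2λ - 10
Testing integer divisors of the constant term: p(5) = 0, so (λ - 5) is a factor:
p(λ) = (λ - 5)(λ² + 2)
λ² + 2 = 0  ⇒  λ = (0 ± √((0)² - 4·(2)))/2 = (0 ± √(-8))/2
  = i√2,  -i√2

λ = 5, i√2, -i√2  (≈ 5, 0 + 1.414i, 0 - 1.414i)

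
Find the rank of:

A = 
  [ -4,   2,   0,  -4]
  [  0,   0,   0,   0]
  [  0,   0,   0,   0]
rank(A) = 1

Row reduce:
(no row operations needed)
REF = 
  [ -4,   2,   0,  -4]
  [  0,   0,   0,   0]
  [  0,   0,   0,   0]
Pivot columns: 1 → 1 pivot.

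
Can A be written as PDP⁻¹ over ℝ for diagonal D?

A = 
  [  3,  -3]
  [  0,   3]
No

tr(A) = 6, det(A) = 9
Characteristic polynomial: λ² - tr(A)λ + det(A) = λ² - 6λ + 9
λ² - 6λ + 9 = (λ - 3)²
Eigenvalues: 3, 3
λ=3: alg. mult. = 2, geom. mult. = 2 - rank(A - (3)I) = 2 - 1 = 1
Sum of geometric multiplicities = 1 < n = 2, so there aren't enough independent eigenvectors.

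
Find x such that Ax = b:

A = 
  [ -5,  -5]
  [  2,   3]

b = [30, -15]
x = [-3, -3]

Row reduce the augmented matrix [A|b]:
R2 → R2 + (2/5)·R1
REF = 
  [ -5,  -5,  30]
  [  0,   1,  -3]

Back-substitution:
x₂ = (-3) / 1 = -3
x₁ = (30 - (-5)(-3)) / (-5) = -3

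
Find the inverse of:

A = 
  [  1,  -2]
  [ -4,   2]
det(A) = (1)(2) - (-2)(-4) = -6
For a 2×2 matrix, A⁻¹ = (1/det(A)) · [[d, -b], [-c, a]]
    = (-1/6) · [[2, 2], [4, 1]]

A⁻¹ = 
  [-1/3, -1/3]
  [-2/3, -1/6]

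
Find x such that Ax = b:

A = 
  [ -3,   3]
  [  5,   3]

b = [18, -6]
Row reduce the augmented matrix [A|b]:
R2 → R2 + (5/3)·R1
REF = 
  [ -3,   3,  18]
  [  0,   8,  24]

Back-substitution:
x₂ = 24 / 8 = 3
x₁ = (18 - (3)(3)) / (-3) = -3

x = [-3, 3]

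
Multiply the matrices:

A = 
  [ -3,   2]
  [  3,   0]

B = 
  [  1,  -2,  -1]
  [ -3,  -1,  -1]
AB = 
  [ -9,   4,   1]
  [  3,  -6,  -3]

A is 2×2 and B is 2×3, so AB is 2×3. Each entry is (row of A)·(column of B):
AB[1,1] = (-3)(1) + (2)(-3) = -9
AB[1,2] = (-3)(-2) + (2)(-1) = 4
AB[1,3] = (-3)(-1) + (2)(-1) = 1
AB[2,1] = (3)(1) + (0)(-3) = 3
AB[2,2] = (3)(-2) + (0)(-1) = -6
AB[2,3] = (3)(-1) + (0)(-1) = -3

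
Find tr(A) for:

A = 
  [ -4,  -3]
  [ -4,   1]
-3

tr(A) = -4 + 1 = -3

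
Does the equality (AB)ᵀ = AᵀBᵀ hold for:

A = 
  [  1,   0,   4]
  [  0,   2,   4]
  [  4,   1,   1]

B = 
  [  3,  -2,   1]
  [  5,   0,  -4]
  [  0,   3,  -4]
No

(AB)ᵀ = 
  [  3,  10,  17]
  [ 10,  12,  -5]
  [-15, -24,  -4]

AᵀBᵀ = 
  [  7, -11, -16]
  [ -3,  -4,   2]
  [  5,  16,   8]

The two matrices differ, so (AB)ᵀ ≠ AᵀBᵀ in general. The correct identity is (AB)ᵀ = BᵀAᵀ.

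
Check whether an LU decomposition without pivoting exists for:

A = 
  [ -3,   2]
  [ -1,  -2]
Yes.
A[1,1] = -3 ≠ 0, so Gaussian elimination proceeds without a row swap: multiplier ℓ₂₁ = (-1)/(-3) = 1/3, and U[2,2] = -2 - (1/3)(2) = -8/3.
L = 
  [  1,   0]
  [1/3,   1]
U = 
  [  -3,    2]
  [   0, -8/3]
Check row 2 of LU: [(1/3)(-3), (1/3)(2) + (-8/3)] = [-1, -2] = row 2 of A ✓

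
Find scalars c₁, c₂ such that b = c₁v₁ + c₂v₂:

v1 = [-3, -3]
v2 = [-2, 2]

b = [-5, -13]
c1 = 3, c2 = -2

b = 3·v1 + -2·v2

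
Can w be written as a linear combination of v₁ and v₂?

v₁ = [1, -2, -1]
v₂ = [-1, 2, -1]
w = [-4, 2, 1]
No

Form the augmented matrix and row-reduce:
[v₁|v₂|w] = 
  [  1,  -1,  -4]
  [ -2,   2,   2]
  [ -1,  -1,   1]
R2 → R2 + (2)·R1
R3 → R3 + (1)·R1
Swap R2 ↔ R3
REF = 
  [  1,  -1,  -4]
  [  0,  -2,  -3]
  [  0,   0,  -6]

Row 3 reads [0 0 | -6], i.e. 0 = -6, so the system is inconsistent and w ∉ span{v₁, v₂}.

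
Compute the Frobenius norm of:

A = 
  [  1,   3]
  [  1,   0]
||A||_F = 3.317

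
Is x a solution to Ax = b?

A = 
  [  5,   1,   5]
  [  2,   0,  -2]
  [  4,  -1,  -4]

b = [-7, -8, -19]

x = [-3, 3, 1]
Yes

Ax = [-7, -8, -19] = b ✓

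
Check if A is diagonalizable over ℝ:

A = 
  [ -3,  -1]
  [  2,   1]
Yes

tr(A) = -2, det(A) = -1
Characteristic polynomial: λ² - tr(A)λ + det(A) = λ² + 2λ - 1
λ² + 2λ - 1 = 0  ⇒  λ = (-2 ± √((2)² - 4·(-1)))/2 = (-2 ± √(8))/2
  = -1 + √2,  -1 - √2
Eigenvalues: -1 + √2, -1 - √2  (≈ 0.4142, -2.414)
The two irrational eigenvalues are distinct (simple), so each has alg. mult. = geom. mult. = 1.
Sum of geometric multiplicities equals n, so A has n independent eigenvectors.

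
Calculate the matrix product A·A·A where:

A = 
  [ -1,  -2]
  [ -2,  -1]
A^3 = 
  [-13, -14]
  [-14, -13]

A² = A·A:
A²[1,1] = (-1)(-1) + (-2)(-2) = 5
A²[1,2] = (-1)(-2) + (-2)(-1) = 4
A²[2,1] = (-2)(-1) + (-1)(-2) = 4
A²[2,2] = (-2)(-2) + (-1)(-1) = 5
A² = 
  [  5,   4]
  [  4,   5]

A^3 = A^2·A:
A^3[1,1] = (5)(-1) + (4)(-2) = -13
A^3[1,2] = (5)(-2) + (4)(-1) = -14
A^3[2,1] = (4)(-1) + (5)(-2) = -14
A^3[2,2] = (4)(-2) + (5)(-1) = -13
A^3 = 
  [-13, -14]
  [-14, -13]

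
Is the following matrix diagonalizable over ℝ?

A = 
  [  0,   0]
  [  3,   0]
No

tr(A) = 0, det(A) = 0
Characteristic polynomial: λ² - tr(A)λ + det(A) = λ²
λ² = λ²
Eigenvalues: 0, 0
λ=0: alg. mult. = 2, geom. mult. = 2 - rank(A - (0)I) = 2 - 1 = 1
Sum of geometric multiplicities = 1 < n = 2, so there aren't enough independent eigenvectors.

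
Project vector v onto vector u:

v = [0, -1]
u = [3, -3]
v·u = (0)(3) + (-1)(-3) = 3
u·u = (3)² + (-3)² = 18
proj_u(v) = (v·u / u·u) × u = (3/18) × u = (1/6) × u

proj_u(v) = [1/2, -1/2]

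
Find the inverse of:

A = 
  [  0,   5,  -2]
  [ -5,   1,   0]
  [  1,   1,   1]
det(A) = (0)·((1)(1) - (0)(1)) - (5)·((-5)(1) - (0)(1)) + (-2)·((-5)(1) - (1)(1))
  = (0)(1) - (5)(-5) + (-2)(-6)
  = 37
det(A) = 37 ≠ 0, so A is invertible.

Cofactors Cᵢⱼ = (-1)ⁱ⁺ʲ·Mᵢⱼ:
C = 
  [  1,   5,  -6]
  [ -7,   2,   5]
  [  2,  10,  25]

adj(A) = Cᵀ:
adj(A) = 
  [  1,  -7,   2]
  [  5,   2,  10]
  [ -6,   5,  25]

A⁻¹ = (1/37) · adj(A):
A⁻¹ = 
  [ 1/37, -7/37,  2/37]
  [ 5/37,  2/37, 10/37]
  [-6/37,  5/37, 25/37]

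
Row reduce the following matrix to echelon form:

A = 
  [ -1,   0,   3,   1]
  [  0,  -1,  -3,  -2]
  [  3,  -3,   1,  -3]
Row operations:
R3 → R3 + (3)·R1
R3 → R3 - (3)·R2

Resulting echelon form:
REF = 
  [ -1,   0,   3,   1]
  [  0,  -1,  -3,  -2]
  [  0,   0,  19,   6]

Rank = 3 (number of non-zero pivot rows).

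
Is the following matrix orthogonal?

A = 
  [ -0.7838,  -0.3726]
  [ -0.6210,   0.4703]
No

AᵀA = 
  [  1,   0]
  [  0,   0.3600]
≠ I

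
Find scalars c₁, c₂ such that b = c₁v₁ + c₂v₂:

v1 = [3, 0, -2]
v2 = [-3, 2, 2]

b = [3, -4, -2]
c1 = -1, c2 = -2

b = -1·v1 + -2·v2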